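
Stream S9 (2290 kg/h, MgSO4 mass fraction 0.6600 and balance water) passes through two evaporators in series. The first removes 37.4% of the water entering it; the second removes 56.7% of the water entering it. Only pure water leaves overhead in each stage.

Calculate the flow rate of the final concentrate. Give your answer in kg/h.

1722 kg/h

water in feed = 2290×0.340 = 778.6 kg/h.
After stage 1: water left = (1−0.374)×778.6 = 487.4; stream total = 1998.8 kg/h.
After stage 2: water left = (1−0.567)×487.4 = 211.05; final concentrate = 1722.4 kg/h.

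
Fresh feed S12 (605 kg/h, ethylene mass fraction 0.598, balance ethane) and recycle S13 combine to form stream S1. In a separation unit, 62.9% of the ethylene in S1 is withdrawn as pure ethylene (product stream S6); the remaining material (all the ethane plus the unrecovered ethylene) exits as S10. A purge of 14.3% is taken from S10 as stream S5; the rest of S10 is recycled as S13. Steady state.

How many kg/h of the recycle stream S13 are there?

1626 kg/h

ethane enters only via S12 and leaves only via the purge: 605×0.402 = 0.143×(ethane in S10), and the separation unit passes all ethane, so ethane in S1 = ethane in S10 = 1700.8 kg/h.
ethylene in S1: m_A = 605×0.598 + (1−0.143)·(1−0.629)·m_A, so m_A = 361.79/0.6821 = 530.44 kg/h.
S10 = (1−0.629)×530.44 + 1700.8 = 1897.6 kg/h.
Recycle S13 = (1−0.143)×1897.6 = 1626.2 kg/h.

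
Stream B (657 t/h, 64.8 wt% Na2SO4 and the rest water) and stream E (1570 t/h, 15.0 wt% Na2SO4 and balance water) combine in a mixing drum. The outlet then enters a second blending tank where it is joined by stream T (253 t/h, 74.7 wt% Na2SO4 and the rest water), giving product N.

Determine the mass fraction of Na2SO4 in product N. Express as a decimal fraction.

Overall, product flow = 2480 t/h.
Na2SO4 in = 657×0.648 + 1570×0.150 + 253×0.747 = 850.23 t/h.
Na2SO4 fraction in N = 0.343.

0.343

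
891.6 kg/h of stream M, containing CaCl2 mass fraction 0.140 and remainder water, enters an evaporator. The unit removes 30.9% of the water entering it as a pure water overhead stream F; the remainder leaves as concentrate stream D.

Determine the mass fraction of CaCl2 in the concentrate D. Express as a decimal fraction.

0.191

CaCl2 is not removed: 891.6×0.140 = 124.82 kg/h of CaCl2 enters D.
water entering = 891.6×0.860 = 766.78 kg/h; overhead removed = 0.309×766.78 = 236.93 kg/h.
Concentrate = 891.6 − 236.93 = 654.67 kg/h.
Mass fraction = 124.82/654.67 = 0.191.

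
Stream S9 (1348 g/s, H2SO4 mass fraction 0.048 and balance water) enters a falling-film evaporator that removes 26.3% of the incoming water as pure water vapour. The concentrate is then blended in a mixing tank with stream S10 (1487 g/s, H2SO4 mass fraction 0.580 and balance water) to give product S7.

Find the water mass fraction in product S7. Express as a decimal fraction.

Vapour removed = 0.263×0.952×1348 = 337.51 g/s; concentrate = 1010.5 g/s.
water reaching the mixer = 945.79 (from concentrate) + 1487×0.420 = 1570.3 g/s.
Product flow = 1010.5 + 1487 = 2497.5 g/s; water fraction = 0.629.

0.629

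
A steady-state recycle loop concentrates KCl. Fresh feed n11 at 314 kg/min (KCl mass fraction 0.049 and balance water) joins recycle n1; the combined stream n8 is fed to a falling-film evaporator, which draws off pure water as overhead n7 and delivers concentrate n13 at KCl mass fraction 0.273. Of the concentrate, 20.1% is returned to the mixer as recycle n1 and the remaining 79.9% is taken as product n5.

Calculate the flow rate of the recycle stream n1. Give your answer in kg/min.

Overall KCl balance (none leaves overhead): KCl in fresh feed = KCl in product, i.e. 314×0.049 = (1−0.201)·n13·0.273.
n13 = 15.386/(0.273×0.799) = 70.537 kg/min.
Recycle n1 = 0.201×70.537 = 14.178 kg/min.

14.18 kg/min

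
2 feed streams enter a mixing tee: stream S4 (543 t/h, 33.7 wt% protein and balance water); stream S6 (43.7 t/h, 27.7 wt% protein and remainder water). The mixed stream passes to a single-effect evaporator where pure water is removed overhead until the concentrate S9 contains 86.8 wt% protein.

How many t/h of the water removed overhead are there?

protein entering = 543×0.337 + 43.7×0.277 = 195.1 t/h.
All protein reports to S9, so S9 = 195.1/0.868 = 224.76 t/h.
Total feed = 586.7 t/h; overhead = 586.7 − 224.76 = 361.94 t/h.

361.9 t/h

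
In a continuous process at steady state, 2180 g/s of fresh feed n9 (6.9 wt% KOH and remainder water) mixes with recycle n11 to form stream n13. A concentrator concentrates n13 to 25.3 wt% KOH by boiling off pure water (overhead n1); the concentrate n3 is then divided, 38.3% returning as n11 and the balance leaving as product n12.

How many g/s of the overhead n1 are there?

1585 g/s

Overall KOH balance (none leaves overhead): KOH in fresh feed = KOH in product, i.e. 2180×0.069 = (1−0.383)·n3·0.253.
n3 = 150.42/(0.253×0.617) = 963.61 g/s.
Recycle n11 = 0.383×963.61 = 369.06 g/s.
Combined feed n13 = 2180 + 369.06 = 2549.1 g/s.
Overhead n1 = n13 − n3 = 2549.1 − 963.61 = 1585.5 g/s.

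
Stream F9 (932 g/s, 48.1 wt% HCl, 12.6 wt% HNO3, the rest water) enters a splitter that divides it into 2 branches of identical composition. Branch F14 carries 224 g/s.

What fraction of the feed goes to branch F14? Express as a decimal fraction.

0.240

Fraction to F14 = 224/932 = 0.2403.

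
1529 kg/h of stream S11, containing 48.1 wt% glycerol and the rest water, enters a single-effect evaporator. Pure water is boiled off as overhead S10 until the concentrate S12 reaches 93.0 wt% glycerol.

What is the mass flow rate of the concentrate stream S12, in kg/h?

glycerol is conserved: 1529×0.481 = 735.45 kg/h all reports to the concentrate.
Concentrate = 735.45/(target fraction) = 790.81 kg/h.

790.8 kg/h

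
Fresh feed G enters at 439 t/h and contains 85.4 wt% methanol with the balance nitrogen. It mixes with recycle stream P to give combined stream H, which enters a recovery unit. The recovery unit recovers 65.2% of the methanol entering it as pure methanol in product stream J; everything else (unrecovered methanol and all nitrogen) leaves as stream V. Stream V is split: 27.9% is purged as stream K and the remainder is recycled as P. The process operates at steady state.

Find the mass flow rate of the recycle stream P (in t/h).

291.2 t/h

nitrogen enters only via G and leaves only via the purge: 439×0.146 = 0.279×(nitrogen in V), and the recovery unit passes all nitrogen, so nitrogen in H = nitrogen in V = 229.73 t/h.
methanol in H: m_A = 439×0.854 + (1−0.279)·(1−0.652)·m_A, so m_A = 374.91/0.7491 = 500.48 t/h.
V = (1−0.652)×500.48 + 229.73 = 403.89 t/h.
Recycle P = (1−0.279)×403.89 = 291.21 t/h.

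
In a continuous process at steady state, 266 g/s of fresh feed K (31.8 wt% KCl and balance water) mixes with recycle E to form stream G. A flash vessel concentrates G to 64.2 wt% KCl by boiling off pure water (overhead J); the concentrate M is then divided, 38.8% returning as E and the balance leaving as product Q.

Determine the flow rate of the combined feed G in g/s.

Overall KCl balance (none leaves overhead): KCl in fresh feed = KCl in product, i.e. 266×0.318 = (1−0.388)·M·0.642.
M = 84.588/(0.642×0.612) = 215.29 g/s.
Recycle E = 0.388×215.29 = 83.532 g/s.
Combined feed G = 266 + 83.532 = 349.53 g/s.

349.5 g/s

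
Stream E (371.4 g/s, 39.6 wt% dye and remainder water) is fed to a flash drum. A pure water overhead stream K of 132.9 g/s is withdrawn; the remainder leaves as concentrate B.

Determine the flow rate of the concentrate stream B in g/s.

Concentrate = 371.4 − 132.9 = 238.5 g/s.

238.5 g/s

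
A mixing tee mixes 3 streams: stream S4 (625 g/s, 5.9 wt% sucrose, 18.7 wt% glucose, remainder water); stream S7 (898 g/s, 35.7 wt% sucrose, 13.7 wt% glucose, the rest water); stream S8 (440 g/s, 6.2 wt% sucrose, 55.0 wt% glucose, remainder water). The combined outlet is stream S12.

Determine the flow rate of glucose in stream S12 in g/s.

glucose out = glucose in = 625×0.187 + 898×0.137 + 440×0.550 = 481.9 g/s.

481.9 g/s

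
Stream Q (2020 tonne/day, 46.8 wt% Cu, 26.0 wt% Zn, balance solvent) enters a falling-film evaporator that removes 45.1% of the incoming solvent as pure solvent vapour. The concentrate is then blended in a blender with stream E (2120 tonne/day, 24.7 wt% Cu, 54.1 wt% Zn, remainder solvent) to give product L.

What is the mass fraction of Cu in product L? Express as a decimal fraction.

0.377

Vapour removed = 0.451×0.272×2020 = 247.8 tonne/day; concentrate = 1772.2 tonne/day.
Cu reaching the mixer = 945.36 (from concentrate) + 2120×0.247 = 1469 tonne/day.
Product flow = 1772.2 + 2120 = 3892.2 tonne/day; Cu fraction = 0.377.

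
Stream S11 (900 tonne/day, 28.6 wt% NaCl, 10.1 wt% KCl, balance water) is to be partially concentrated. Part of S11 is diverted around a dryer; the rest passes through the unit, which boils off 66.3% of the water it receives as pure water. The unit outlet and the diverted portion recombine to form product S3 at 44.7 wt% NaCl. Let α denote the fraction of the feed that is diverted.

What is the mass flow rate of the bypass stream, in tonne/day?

102.4 tonne/day

All 900×0.286 = 257.4 tonne/day of NaCl reaches S3, so S3 = 257.4/0.447 = 575.84 tonne/day and vapour = 324.16 tonne/day.
The evaporator receives (1−α)·900 of feed at 0.613 water and removes 0.663 of that water:
0.663×0.613×(1−α)×900 = 324.16
(1−α) = 324.16/365.78 = 0.8862;  α = 0.1138.
Bypass flow = 0.1138×900 = 102.4 tonne/day.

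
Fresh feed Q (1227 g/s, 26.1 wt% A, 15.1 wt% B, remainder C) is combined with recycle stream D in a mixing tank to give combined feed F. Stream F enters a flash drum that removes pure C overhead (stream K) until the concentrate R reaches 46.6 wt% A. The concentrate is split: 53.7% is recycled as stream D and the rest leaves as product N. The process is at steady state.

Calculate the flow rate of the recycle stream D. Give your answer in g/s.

797.1 g/s

Overall A balance (none leaves overhead): A in fresh feed = A in product, i.e. 1227×0.261 = (1−0.537)·R·0.466.
R = 320.25/(0.466×0.463) = 1484.3 g/s.
Recycle D = 0.537×1484.3 = 797.06 g/s.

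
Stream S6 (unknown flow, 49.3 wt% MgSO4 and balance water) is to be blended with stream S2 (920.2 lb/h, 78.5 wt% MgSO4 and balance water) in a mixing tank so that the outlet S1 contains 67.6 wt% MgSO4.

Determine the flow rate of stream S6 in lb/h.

Let S6 be the unknown flow. Total out = 920.2 + S6.
MgSO4 balance: 722.36 + 0.493·S6 = 0.676·(920.2 + S6)
(0.493 − 0.676)·S6 = 0.676×920.2 − 722.36 = -100.3
S6 = -100.3 / -0.183 = 548.1 lb/h

548.1 lb/h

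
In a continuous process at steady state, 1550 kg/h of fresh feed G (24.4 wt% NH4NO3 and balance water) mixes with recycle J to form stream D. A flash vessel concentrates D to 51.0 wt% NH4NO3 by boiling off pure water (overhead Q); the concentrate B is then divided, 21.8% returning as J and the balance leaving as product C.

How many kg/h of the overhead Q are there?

Overall NH4NO3 balance (none leaves overhead): NH4NO3 in fresh feed = NH4NO3 in product, i.e. 1550×0.244 = (1−0.218)·B·0.510.
B = 378.2/(0.510×0.782) = 948.3 kg/h.
Recycle J = 0.218×948.3 = 206.73 kg/h.
Combined feed D = 1550 + 206.73 = 1756.7 kg/h.
Overhead Q = D − B = 1756.7 − 948.3 = 808.43 kg/h.

808.4 kg/h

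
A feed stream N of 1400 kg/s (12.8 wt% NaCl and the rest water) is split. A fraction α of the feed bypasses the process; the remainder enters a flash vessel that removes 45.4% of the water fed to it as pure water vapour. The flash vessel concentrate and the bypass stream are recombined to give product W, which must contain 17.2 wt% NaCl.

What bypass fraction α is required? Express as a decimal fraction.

All 1400×0.128 = 179.2 kg/s of NaCl reaches W, so W = 179.2/0.172 = 1041.9 kg/s and vapour = 358.14 kg/s.
The evaporator receives (1−α)·1400 of feed at 0.872 water and removes 0.454 of that water:
0.454×0.872×(1−α)×1400 = 358.14
(1−α) = 358.14/554.24 = 0.6462;  α = 0.3538.

0.354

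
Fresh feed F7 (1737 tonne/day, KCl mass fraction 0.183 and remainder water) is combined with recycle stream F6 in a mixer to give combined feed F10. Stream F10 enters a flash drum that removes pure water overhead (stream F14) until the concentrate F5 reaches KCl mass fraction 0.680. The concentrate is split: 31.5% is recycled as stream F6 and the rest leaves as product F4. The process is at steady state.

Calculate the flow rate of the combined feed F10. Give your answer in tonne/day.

1952 tonne/day

Overall KCl balance (none leaves overhead): KCl in fresh feed = KCl in product, i.e. 1737×0.183 = (1−0.315)·F5·0.680.
F5 = 317.87/(0.680×0.685) = 682.42 tonne/day.
Recycle F6 = 0.315×682.42 = 214.96 tonne/day.
Combined feed F10 = 1737 + 214.96 = 1952 tonne/day.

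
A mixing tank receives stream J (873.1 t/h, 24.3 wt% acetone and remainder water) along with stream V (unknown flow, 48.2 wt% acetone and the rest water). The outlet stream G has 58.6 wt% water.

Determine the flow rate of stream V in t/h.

2196 t/h

Let V be the unknown flow. Total out = 873.1 + V.
water balance: 660.94 + 0.518·V = 0.586·(873.1 + V)
(0.518 − 0.586)·V = 0.586×873.1 − 660.94 = -149.3
V = -149.3 / -0.068 = 2195.6 t/h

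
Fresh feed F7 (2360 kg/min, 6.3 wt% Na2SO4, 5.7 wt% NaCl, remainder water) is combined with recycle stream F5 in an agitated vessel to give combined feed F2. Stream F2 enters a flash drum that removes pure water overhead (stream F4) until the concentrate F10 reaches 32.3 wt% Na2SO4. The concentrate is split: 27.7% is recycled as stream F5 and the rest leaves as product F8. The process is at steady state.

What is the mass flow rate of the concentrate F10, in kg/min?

Overall Na2SO4 balance (none leaves overhead): Na2SO4 in fresh feed = Na2SO4 in product, i.e. 2360×0.063 = (1−0.277)·F10·0.323.
F10 = 148.68/(0.323×0.723) = 636.67 kg/min.

636.7 kg/min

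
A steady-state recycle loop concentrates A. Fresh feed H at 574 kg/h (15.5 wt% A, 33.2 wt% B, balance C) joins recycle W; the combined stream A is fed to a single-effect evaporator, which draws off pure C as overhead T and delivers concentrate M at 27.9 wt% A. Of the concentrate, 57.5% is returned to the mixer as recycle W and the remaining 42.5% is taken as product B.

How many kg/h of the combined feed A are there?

1005 kg/h

Overall A balance (none leaves overhead): A in fresh feed = A in product, i.e. 574×0.155 = (1−0.575)·M·0.279.
M = 88.97/(0.279×0.425) = 750.33 kg/h.
Recycle W = 0.575×750.33 = 431.44 kg/h.
Combined feed A = 574 + 431.44 = 1005.4 kg/h.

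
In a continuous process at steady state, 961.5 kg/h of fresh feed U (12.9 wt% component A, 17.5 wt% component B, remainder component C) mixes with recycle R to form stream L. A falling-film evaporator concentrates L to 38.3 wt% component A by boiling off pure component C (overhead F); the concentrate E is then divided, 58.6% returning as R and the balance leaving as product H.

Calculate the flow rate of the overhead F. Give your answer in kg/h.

Overall component A balance (none leaves overhead): component A in fresh feed = component A in product, i.e. 961.5×0.129 = (1−0.586)·E·0.383.
E = 124.03/(0.383×0.414) = 782.24 kg/h.
Recycle R = 0.586×782.24 = 458.39 kg/h.
Combined feed L = 961.5 + 458.39 = 1419.9 kg/h.
Overhead F = L − E = 1419.9 − 782.24 = 637.65 kg/h.

637.7 kg/h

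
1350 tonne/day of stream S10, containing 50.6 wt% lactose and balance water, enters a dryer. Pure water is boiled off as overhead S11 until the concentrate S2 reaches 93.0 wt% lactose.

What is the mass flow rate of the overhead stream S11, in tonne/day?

lactose is conserved: 1350×0.506 = 683.1 tonne/day all reports to the concentrate.
Concentrate = 683.1/(target fraction) = 734.52 tonne/day.
Overhead = 1350 − 734.52 = 615.48 tonne/day.

615.5 tonne/day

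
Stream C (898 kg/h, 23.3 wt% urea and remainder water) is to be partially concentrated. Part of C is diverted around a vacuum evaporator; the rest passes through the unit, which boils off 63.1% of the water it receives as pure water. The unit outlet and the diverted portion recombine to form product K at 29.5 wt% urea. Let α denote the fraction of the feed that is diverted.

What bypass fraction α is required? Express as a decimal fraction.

All 898×0.233 = 209.23 kg/h of urea reaches K, so K = 209.23/0.295 = 709.27 kg/h and vapour = 188.73 kg/h.
The evaporator receives (1−α)·898 of feed at 0.767 water and removes 0.631 of that water:
0.631×0.767×(1−α)×898 = 188.73
(1−α) = 188.73/434.61 = 0.4343;  α = 0.5657.

0.566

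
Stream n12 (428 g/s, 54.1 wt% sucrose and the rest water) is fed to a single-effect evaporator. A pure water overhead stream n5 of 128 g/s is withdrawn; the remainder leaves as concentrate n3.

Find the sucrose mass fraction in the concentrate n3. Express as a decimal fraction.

sucrose is not removed: 428×0.541 = 231.55 g/s of sucrose enters n3.
Concentrate = 428 − 128 = 300 g/s.
Mass fraction = 231.55/300 = 0.772.

0.772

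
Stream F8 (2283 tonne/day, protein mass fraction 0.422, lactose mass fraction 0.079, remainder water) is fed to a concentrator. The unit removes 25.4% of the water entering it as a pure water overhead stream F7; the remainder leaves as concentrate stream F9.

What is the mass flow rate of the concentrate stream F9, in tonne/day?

1994 tonne/day

water entering = 2283×0.499 = 1139.2 tonne/day; overhead removed = 0.254×1139.2 = 289.36 tonne/day.
Concentrate = 2283 − 289.36 = 1993.6 tonne/day.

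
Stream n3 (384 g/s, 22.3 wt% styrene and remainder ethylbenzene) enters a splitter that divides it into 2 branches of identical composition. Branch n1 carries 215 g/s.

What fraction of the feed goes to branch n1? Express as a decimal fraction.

0.560

Fraction to n1 = 215/384 = 0.5599.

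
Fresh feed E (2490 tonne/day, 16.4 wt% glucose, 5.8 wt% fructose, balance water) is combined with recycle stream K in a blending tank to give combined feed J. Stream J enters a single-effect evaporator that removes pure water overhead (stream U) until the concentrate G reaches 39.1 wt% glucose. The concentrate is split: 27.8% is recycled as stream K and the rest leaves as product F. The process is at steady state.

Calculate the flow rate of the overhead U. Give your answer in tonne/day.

Overall glucose balance (none leaves overhead): glucose in fresh feed = glucose in product, i.e. 2490×0.164 = (1−0.278)·G·0.391.
G = 408.36/(0.391×0.722) = 1446.5 tonne/day.
Recycle K = 0.278×1446.5 = 402.14 tonne/day.
Combined feed J = 2490 + 402.14 = 2892.1 tonne/day.
Overhead U = J − G = 2892.1 − 1446.5 = 1445.6 tonne/day.

1446 tonne/day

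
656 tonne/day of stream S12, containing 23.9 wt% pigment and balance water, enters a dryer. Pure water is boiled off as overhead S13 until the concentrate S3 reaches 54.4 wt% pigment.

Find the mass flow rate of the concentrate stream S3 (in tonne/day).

288.2 tonne/day

pigment is conserved: 656×0.239 = 156.78 tonne/day all reports to the concentrate.
Concentrate = 156.78/(target fraction) = 288.21 tonne/day.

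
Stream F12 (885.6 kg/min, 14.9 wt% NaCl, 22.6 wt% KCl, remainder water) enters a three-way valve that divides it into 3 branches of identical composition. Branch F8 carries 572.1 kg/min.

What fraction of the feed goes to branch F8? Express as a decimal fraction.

Fraction to F8 = 572.1/885.6 = 0.6460.

0.646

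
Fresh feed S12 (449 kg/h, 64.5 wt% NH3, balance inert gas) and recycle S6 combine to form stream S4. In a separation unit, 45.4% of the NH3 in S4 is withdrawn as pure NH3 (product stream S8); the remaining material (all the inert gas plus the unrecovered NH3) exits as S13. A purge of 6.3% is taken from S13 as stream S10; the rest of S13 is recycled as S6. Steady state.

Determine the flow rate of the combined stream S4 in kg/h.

inert gas enters only via S12 and leaves only via the purge: 449×0.355 = 0.063×(inert gas in S13), and the separation unit passes all inert gas, so inert gas in S4 = inert gas in S13 = 2530.1 kg/h.
NH3 in S4: m_A = 449×0.645 + (1−0.063)·(1−0.454)·m_A, so m_A = 289.61/0.4884 = 592.97 kg/h.
S4 = 592.97 + 2530.1 = 3123 kg/h.

3123 kg/h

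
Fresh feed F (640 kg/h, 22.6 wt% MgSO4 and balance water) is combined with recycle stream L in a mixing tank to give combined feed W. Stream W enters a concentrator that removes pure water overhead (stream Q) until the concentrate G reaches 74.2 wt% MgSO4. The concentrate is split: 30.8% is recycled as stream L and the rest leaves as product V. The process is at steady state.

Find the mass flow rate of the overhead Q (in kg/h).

445.1 kg/h

Overall MgSO4 balance (none leaves overhead): MgSO4 in fresh feed = MgSO4 in product, i.e. 640×0.226 = (1−0.308)·G·0.742.
G = 144.64/(0.742×0.692) = 281.69 kg/h.
Recycle L = 0.308×281.69 = 86.762 kg/h.
Combined feed W = 640 + 86.762 = 726.76 kg/h.
Overhead Q = W − G = 726.76 − 281.69 = 445.07 kg/h.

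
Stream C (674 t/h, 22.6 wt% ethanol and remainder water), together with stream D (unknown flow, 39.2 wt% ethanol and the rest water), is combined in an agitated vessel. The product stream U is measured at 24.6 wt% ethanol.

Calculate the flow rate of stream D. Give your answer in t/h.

Let D be the unknown flow. Total out = 674 + D.
ethanol balance: 152.32 + 0.392·D = 0.246·(674 + D)
(0.392 − 0.246)·D = 0.246×674 − 152.32 = 13.48
D = 13.48 / 0.146 = 92.329 t/h

92.33 t/h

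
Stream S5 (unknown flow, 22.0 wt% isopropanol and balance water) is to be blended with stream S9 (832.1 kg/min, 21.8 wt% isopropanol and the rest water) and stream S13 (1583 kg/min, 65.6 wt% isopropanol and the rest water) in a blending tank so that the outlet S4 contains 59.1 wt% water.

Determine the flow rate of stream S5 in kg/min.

1228 kg/min

Let S5 be the unknown flow. Total out = 2415.1 + S5.
water balance: 1195.3 + 0.780·S5 = 0.591·(2415.1 + S5)
(0.780 − 0.591)·S5 = 0.591×2415.1 − 1195.3 = 232.07
S5 = 232.07 / 0.189 = 1227.9 kg/min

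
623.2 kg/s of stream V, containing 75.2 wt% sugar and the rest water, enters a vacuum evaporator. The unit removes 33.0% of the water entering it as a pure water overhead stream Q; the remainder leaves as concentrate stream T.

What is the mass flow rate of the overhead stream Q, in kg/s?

51 kg/s

water entering = 623.2×0.248 = 154.55 kg/s; overhead removed = 0.330×154.55 = 51.003 kg/s.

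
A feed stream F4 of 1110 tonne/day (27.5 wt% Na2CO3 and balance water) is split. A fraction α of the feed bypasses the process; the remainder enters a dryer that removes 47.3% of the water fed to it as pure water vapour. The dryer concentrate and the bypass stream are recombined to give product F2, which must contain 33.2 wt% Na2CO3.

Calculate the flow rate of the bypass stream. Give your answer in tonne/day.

554.3 tonne/day

All 1110×0.275 = 305.25 tonne/day of Na2CO3 reaches F2, so F2 = 305.25/0.332 = 919.43 tonne/day and vapour = 190.57 tonne/day.
The evaporator receives (1−α)·1110 of feed at 0.725 water and removes 0.473 of that water:
0.473×0.725×(1−α)×1110 = 190.57
(1−α) = 190.57/380.65 = 0.5007;  α = 0.4993.
Bypass flow = 0.4993×1110 = 554.27 tonne/day.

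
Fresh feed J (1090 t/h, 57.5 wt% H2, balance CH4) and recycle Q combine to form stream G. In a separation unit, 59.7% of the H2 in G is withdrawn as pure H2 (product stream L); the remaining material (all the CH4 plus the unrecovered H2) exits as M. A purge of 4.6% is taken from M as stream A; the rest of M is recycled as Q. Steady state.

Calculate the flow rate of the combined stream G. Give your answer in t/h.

11090 t/h

CH4 enters only via J and leaves only via the purge: 1090×0.425 = 0.046×(CH4 in M), and the separation unit passes all CH4, so CH4 in G = CH4 in M = 10071 t/h.
H2 in G: m_A = 1090×0.575 + (1−0.046)·(1−0.597)·m_A, so m_A = 626.75/0.6155 = 1018.2 t/h.
G = 1018.2 + 10071 = 11089 t/h.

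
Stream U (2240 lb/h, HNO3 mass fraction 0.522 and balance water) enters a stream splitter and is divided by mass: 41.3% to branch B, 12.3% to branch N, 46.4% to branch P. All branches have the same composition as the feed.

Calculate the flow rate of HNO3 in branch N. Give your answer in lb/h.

Branch N total = 0.123×2240 = 275.52 lb/h.
HNO3 in N = 0.522×275.52 = 143.82 lb/h.

143.8 lb/h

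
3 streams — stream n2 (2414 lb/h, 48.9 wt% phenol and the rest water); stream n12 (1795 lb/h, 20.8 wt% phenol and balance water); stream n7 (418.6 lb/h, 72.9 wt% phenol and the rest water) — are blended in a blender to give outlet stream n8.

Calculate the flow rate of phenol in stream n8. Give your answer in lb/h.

phenol out = phenol in = 2414×0.489 + 1795×0.208 + 418.6×0.729 = 1859 lb/h.

1859 lb/h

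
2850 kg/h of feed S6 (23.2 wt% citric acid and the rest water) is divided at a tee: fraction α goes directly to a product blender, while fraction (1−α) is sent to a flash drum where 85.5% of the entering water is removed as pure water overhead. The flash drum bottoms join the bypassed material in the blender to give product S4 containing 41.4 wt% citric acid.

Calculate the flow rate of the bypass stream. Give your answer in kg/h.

942 kg/h

All 2850×0.232 = 661.2 kg/h of citric acid reaches S4, so S4 = 661.2/0.414 = 1597.1 kg/h and vapour = 1252.9 kg/h.
The evaporator receives (1−α)·2850 of feed at 0.768 water and removes 0.855 of that water:
0.855×0.768×(1−α)×2850 = 1252.9
(1−α) = 1252.9/1871.4 = 0.6695;  α = 0.3305.
Bypass flow = 0.3305×2850 = 941.96 kg/h.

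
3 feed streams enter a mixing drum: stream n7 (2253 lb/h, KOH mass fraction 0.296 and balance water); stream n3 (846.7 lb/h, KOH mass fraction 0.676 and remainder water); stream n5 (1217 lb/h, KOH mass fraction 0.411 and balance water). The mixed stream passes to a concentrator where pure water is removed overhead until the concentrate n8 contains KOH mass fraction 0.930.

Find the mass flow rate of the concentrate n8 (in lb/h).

1870 lb/h

KOH entering = 2253×0.296 + 846.7×0.676 + 1217×0.411 = 1739.4 lb/h.
All KOH reports to n8, so n8 = 1739.4/0.930 = 1870.4 lb/h.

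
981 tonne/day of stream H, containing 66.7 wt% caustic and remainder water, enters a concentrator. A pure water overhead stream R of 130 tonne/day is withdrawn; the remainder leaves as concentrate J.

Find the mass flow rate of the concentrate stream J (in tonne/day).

Concentrate = 981 − 130 = 851 tonne/day.

851 tonne/day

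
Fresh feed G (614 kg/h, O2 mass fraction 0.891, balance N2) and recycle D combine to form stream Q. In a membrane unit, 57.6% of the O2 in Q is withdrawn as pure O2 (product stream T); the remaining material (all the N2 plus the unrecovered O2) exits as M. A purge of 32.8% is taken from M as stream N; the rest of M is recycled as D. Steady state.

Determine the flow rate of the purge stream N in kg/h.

173.3 kg/h

N2 enters only via G and leaves only via the purge: 614×0.109 = 0.328×(N2 in M), and the membrane unit passes all N2, so N2 in Q = N2 in M = 204.04 kg/h.
O2 in Q: m_A = 614×0.891 + (1−0.328)·(1−0.576)·m_A, so m_A = 547.07/0.7151 = 765.06 kg/h.
M = (1−0.576)×765.06 + 204.04 = 528.43 kg/h.
Purge N = 0.328×528.43 = 173.32 kg/h.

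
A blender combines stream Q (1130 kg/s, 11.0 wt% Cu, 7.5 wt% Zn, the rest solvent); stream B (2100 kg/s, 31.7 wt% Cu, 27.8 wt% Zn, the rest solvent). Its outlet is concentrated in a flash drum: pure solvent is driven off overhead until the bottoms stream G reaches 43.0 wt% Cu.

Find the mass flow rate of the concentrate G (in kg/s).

Cu entering = 1130×0.110 + 2100×0.317 = 790 kg/s.
All Cu reports to G, so G = 790/0.430 = 1837.2 kg/s.

1837 kg/s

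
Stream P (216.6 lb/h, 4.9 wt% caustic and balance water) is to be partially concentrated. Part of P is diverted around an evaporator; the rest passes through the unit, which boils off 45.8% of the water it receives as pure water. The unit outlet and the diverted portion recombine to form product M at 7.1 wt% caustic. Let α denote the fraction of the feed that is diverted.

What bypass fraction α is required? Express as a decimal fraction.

All 216.6×0.049 = 10.613 lb/h of caustic reaches M, so M = 10.613/0.071 = 149.48 lb/h and vapour = 67.115 lb/h.
The evaporator receives (1−α)·216.6 of feed at 0.951 water and removes 0.458 of that water:
0.458×0.951×(1−α)×216.6 = 67.115
(1−α) = 67.115/94.342 = 0.7114;  α = 0.2886.

0.289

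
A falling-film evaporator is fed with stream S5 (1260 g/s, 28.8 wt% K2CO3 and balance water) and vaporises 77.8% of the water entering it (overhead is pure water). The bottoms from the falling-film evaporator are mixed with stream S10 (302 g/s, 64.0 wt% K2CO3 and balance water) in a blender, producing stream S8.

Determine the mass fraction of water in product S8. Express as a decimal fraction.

Vapour removed = 0.778×0.712×1260 = 697.96 g/s; concentrate = 562.04 g/s.
water reaching the mixer = 199.16 (from concentrate) + 302×0.360 = 307.88 g/s.
Product flow = 562.04 + 302 = 864.04 g/s; water fraction = 0.356.

0.356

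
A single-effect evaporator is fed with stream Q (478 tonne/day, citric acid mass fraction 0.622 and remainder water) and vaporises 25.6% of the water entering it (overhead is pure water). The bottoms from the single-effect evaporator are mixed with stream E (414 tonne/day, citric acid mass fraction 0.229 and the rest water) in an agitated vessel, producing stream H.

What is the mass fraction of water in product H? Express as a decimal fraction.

0.536

Vapour removed = 0.256×0.378×478 = 46.255 tonne/day; concentrate = 431.74 tonne/day.
water reaching the mixer = 134.43 (from concentrate) + 414×0.771 = 453.62 tonne/day.
Product flow = 431.74 + 414 = 845.74 tonne/day; water fraction = 0.536.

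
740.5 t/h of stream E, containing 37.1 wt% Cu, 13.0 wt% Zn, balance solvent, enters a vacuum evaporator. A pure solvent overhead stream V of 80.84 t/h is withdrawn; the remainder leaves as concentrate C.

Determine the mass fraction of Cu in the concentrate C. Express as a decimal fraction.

Cu is not removed: 740.5×0.371 = 274.73 t/h of Cu enters C.
Concentrate = 740.5 − 80.84 = 659.66 t/h.
Mass fraction = 274.73/659.66 = 0.416.

0.416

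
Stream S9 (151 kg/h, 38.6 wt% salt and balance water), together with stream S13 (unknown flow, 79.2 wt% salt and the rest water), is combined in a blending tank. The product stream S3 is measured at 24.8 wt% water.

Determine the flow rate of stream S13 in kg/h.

Let S13 be the unknown flow. Total out = 151 + S13.
water balance: 92.714 + 0.208·S13 = 0.248·(151 + S13)
(0.208 − 0.248)·S13 = 0.248×151 − 92.714 = -55.266
S13 = -55.266 / -0.040 = 1381.6 kg/h

1382 kg/h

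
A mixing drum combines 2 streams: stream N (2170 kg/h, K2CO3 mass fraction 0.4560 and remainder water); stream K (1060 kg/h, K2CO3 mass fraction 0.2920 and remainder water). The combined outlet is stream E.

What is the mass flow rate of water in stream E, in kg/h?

water out = water in = 2170×0.544 + 1060×0.708 = 1931 kg/h.

1931 kg/h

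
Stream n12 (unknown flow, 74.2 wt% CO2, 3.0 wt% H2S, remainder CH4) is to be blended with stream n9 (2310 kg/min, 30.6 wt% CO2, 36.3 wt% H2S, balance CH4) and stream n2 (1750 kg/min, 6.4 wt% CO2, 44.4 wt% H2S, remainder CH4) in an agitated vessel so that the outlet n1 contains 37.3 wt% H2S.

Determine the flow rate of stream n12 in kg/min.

294.9 kg/min

Let n12 be the unknown flow. Total out = 4060 + n12.
H2S balance: 1615.5 + 0.030·n12 = 0.373·(4060 + n12)
(0.030 − 0.373)·n12 = 0.373×4060 − 1615.5 = -101.15
n12 = -101.15 / -0.343 = 294.9 kg/min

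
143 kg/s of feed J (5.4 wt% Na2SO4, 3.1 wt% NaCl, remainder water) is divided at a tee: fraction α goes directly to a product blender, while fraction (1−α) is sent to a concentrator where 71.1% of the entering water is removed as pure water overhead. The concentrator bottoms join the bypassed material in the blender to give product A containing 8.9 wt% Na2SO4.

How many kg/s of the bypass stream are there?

56.56 kg/s

All 143×0.054 = 7.722 kg/s of Na2SO4 reaches A, so A = 7.722/0.089 = 86.764 kg/s and vapour = 56.236 kg/s.
The evaporator receives (1−α)·143 of feed at 0.915 water and removes 0.711 of that water:
0.711×0.915×(1−α)×143 = 56.236
(1−α) = 56.236/93.031 = 0.6045;  α = 0.3955.
Bypass flow = 0.3955×143 = 56.558 kg/s.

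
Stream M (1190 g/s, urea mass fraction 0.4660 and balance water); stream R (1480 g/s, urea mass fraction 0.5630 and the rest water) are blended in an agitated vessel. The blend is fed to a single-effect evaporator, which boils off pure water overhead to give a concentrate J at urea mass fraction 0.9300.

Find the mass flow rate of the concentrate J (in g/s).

urea entering = 1190×0.466 + 1480×0.563 = 1387.8 g/s.
All urea reports to J, so J = 1387.8/0.930 = 1492.2 g/s.

1492 g/s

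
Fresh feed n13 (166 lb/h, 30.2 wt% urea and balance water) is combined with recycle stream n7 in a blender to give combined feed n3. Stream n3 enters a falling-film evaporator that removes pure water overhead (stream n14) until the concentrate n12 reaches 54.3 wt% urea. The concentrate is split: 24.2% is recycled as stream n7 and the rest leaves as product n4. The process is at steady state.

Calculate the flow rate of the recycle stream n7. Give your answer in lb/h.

29.48 lb/h

Overall urea balance (none leaves overhead): urea in fresh feed = urea in product, i.e. 166×0.302 = (1−0.242)·n12·0.543.
n12 = 50.132/(0.543×0.758) = 121.8 lb/h.
Recycle n7 = 0.242×121.8 = 29.476 lb/h.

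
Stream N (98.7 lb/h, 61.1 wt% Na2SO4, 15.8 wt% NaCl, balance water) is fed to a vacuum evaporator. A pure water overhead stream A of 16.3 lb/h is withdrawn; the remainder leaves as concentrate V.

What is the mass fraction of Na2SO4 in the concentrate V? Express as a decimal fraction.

0.732

Na2SO4 is not removed: 98.7×0.611 = 60.306 lb/h of Na2SO4 enters V.
Concentrate = 98.7 − 16.3 = 82.4 lb/h.
Mass fraction = 60.306/82.4 = 0.732.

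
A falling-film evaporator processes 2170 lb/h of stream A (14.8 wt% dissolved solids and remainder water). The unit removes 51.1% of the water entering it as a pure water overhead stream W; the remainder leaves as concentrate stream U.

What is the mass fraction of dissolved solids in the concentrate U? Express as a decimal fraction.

dissolved solids is not removed: 2170×0.148 = 321.16 lb/h of dissolved solids enters U.
water entering = 2170×0.852 = 1848.8 lb/h; overhead removed = 0.511×1848.8 = 944.76 lb/h.
Concentrate = 2170 − 944.76 = 1225.2 lb/h.
Mass fraction = 321.16/1225.2 = 0.262.

0.262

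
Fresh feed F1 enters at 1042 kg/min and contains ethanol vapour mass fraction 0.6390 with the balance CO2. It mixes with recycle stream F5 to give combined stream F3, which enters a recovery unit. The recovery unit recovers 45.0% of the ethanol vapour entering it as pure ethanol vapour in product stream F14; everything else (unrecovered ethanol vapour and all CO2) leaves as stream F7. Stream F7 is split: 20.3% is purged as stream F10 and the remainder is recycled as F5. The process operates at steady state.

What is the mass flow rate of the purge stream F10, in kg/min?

CO2 enters only via F1 and leaves only via the purge: 1042×0.361 = 0.203×(CO2 in F7), and the recovery unit passes all CO2, so CO2 in F3 = CO2 in F7 = 1853 kg/min.
ethanol vapour in F3: m_A = 1042×0.639 + (1−0.203)·(1−0.450)·m_A, so m_A = 665.84/0.5616 = 1185.5 kg/min.
F7 = (1−0.450)×1185.5 + 1853 = 2505 kg/min.
Purge F10 = 0.203×2505 = 508.52 kg/min.

508.5 kg/min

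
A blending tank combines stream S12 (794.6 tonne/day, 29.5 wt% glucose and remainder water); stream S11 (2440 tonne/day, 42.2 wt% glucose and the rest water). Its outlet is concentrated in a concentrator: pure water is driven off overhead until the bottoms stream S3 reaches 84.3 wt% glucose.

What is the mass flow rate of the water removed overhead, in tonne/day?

glucose entering = 794.6×0.295 + 2440×0.422 = 1264.1 tonne/day.
All glucose reports to S3, so S3 = 1264.1/0.843 = 1499.5 tonne/day.
Total feed = 3234.6 tonne/day; overhead = 3234.6 − 1499.5 = 1735.1 tonne/day.

1735 tonne/day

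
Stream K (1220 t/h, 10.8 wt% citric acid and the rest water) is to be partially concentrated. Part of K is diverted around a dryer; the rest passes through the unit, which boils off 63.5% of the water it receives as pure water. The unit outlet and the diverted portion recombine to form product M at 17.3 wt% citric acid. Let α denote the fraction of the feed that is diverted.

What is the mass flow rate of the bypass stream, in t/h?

410.7 t/h

All 1220×0.108 = 131.76 t/h of citric acid reaches M, so M = 131.76/0.173 = 761.62 t/h and vapour = 458.38 t/h.
The evaporator receives (1−α)·1220 of feed at 0.892 water and removes 0.635 of that water:
0.635×0.892×(1−α)×1220 = 458.38
(1−α) = 458.38/691.03 = 0.6633;  α = 0.3367.
Bypass flow = 0.3367×1220 = 410.74 t/h.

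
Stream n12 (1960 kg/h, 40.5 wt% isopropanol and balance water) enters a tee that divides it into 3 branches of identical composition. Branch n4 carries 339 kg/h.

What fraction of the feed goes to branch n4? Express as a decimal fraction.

0.173

Fraction to n4 = 339/1960 = 0.1730.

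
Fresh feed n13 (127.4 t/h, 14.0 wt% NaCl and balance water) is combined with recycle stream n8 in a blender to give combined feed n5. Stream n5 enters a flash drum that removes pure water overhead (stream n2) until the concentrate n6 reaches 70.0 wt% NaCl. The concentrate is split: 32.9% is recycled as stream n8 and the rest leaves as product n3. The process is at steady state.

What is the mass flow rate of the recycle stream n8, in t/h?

Overall NaCl balance (none leaves overhead): NaCl in fresh feed = NaCl in product, i.e. 127.4×0.140 = (1−0.329)·n6·0.700.
n6 = 17.836/(0.700×0.671) = 37.973 t/h.
Recycle n8 = 0.329×37.973 = 12.493 t/h.

12.49 t/h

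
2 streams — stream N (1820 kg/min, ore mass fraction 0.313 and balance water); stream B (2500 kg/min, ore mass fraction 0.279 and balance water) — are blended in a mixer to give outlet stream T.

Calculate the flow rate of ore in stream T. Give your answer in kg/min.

1267 kg/min

ore out = ore in = 1820×0.313 + 2500×0.279 = 1267.2 kg/min.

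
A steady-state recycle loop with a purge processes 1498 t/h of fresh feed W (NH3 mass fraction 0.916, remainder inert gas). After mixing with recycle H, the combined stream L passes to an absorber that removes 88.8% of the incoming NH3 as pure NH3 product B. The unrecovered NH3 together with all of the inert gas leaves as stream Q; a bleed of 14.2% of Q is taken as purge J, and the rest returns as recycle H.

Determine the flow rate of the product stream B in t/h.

NH3 in L: m_A = 1498×0.916 + (1−0.142)·(1−0.888)·m_A, so m_A = 1372.2/0.9039 = 1518 t/h.
Product B = 0.888×1518 = 1348 t/h.

1348 t/h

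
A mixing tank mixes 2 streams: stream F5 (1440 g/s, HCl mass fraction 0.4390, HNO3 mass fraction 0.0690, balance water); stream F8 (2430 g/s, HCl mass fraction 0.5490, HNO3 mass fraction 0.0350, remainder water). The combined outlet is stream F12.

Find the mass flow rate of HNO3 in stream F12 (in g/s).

HNO3 out = HNO3 in = 1440×0.069 + 2430×0.035 = 184.41 g/s.

184.4 g/s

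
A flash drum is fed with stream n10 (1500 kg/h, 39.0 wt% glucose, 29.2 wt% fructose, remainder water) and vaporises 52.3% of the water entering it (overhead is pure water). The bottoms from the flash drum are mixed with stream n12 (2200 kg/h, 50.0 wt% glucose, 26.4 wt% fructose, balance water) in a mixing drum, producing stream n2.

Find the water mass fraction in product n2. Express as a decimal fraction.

Vapour removed = 0.523×0.318×1500 = 249.47 kg/h; concentrate = 1250.5 kg/h.
water reaching the mixer = 227.53 (from concentrate) + 2200×0.236 = 746.73 kg/h.
Product flow = 1250.5 + 2200 = 3450.5 kg/h; water fraction = 0.2164.

0.2164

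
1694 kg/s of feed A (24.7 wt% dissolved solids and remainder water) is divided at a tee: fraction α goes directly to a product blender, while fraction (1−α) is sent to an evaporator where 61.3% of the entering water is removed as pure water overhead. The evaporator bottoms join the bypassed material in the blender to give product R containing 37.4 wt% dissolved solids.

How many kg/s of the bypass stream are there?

All 1694×0.247 = 418.42 kg/s of dissolved solids reaches R, so R = 418.42/0.374 = 1118.8 kg/s and vapour = 575.24 kg/s.
The evaporator receives (1−α)·1694 of feed at 0.753 water and removes 0.613 of that water:
0.613×0.753×(1−α)×1694 = 575.24
(1−α) = 575.24/781.93 = 0.7357;  α = 0.2643.
Bypass flow = 0.2643×1694 = 447.79 kg/s.

447.8 kg/s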